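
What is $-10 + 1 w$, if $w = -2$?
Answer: $-12$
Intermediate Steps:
$-10 + 1 w = -10 + 1 \left(-2\right) = -10 - 2 = -12$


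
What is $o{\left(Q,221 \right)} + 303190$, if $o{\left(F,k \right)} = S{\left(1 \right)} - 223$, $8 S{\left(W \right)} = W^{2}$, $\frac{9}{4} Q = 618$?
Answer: $\frac{2423737}{8} \approx 3.0297 \cdot 10^{5}$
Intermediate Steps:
$Q = \frac{824}{3}$ ($Q = \frac{4}{9} \cdot 618 = \frac{824}{3} \approx 274.67$)
$S{\left(W \right)} = \frac{W^{2}}{8}$
$o{\left(F,k \right)} = - \frac{1783}{8}$ ($o{\left(F,k \right)} = \frac{1^{2}}{8} - 223 = \frac{1}{8} \cdot 1 - 223 = \frac{1}{8} - 223 = - \frac{1783}{8}$)
$o{\left(Q,221 \right)} + 303190 = - \frac{1783}{8} + 303190 = \frac{2423737}{8}$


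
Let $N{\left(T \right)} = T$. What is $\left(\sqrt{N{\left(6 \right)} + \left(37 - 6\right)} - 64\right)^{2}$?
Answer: $\left(64 - \sqrt{37}\right)^{2} \approx 3354.4$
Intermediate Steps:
$\left(\sqrt{N{\left(6 \right)} + \left(37 - 6\right)} - 64\right)^{2} = \left(\sqrt{6 + \left(37 - 6\right)} - 64\right)^{2} = \left(\sqrt{6 + 31} - 64\right)^{2} = \left(\sqrt{37} - 64\right)^{2} = \left(-64 + \sqrt{37}\right)^{2}$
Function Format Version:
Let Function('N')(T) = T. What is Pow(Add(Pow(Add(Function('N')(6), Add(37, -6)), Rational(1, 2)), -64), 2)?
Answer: Pow(Add(64, Mul(-1, Pow(37, Rational(1, 2)))), 2) ≈ 3354.4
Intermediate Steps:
Pow(Add(Pow(Add(Function('N')(6), Add(37, -6)), Rational(1, 2)), -64), 2) = Pow(Add(Pow(Add(6, Add(37, -6)), Rational(1, 2)), -64), 2) = Pow(Add(Pow(Add(6, 31), Rational(1, 2)), -64), 2) = Pow(Add(Pow(37, Rational(1, 2)), -64), 2) = Pow(Add(-64, Pow(37, Rational(1, 2))), 2)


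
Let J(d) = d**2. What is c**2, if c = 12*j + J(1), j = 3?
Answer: 1369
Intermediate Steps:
c = 37 (c = 12*3 + 1**2 = 36 + 1 = 37)
c**2 = 37**2 = 1369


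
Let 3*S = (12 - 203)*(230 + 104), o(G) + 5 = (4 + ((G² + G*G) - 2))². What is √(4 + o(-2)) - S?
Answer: 63794/3 + 3*√11 ≈ 21275.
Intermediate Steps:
o(G) = -5 + (2 + 2*G²)² (o(G) = -5 + (4 + ((G² + G*G) - 2))² = -5 + (4 + ((G² + G²) - 2))² = -5 + (4 + (2*G² - 2))² = -5 + (4 + (-2 + 2*G²))² = -5 + (2 + 2*G²)²)
S = -63794/3 (S = ((12 - 203)*(230 + 104))/3 = (-191*334)/3 = (⅓)*(-63794) = -63794/3 ≈ -21265.)
√(4 + o(-2)) - S = √(4 + (-5 + 4*(1 + (-2)²)²)) - 1*(-63794/3) = √(4 + (-5 + 4*(1 + 4)²)) + 63794/3 = √(4 + (-5 + 4*5²)) + 63794/3 = √(4 + (-5 + 4*25)) + 63794/3 = √(4 + (-5 + 100)) + 63794/3 = √(4 + 95) + 63794/3 = √99 + 63794/3 = 3*√11 + 63794/3 = 63794/3 + 3*√11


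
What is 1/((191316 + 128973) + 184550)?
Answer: 1/504839 ≈ 1.9808e-6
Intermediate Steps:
1/((191316 + 128973) + 184550) = 1/(320289 + 184550) = 1/504839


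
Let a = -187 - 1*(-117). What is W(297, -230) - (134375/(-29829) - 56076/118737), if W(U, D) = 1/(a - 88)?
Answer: 1304115473/262355998 ≈ 4.9708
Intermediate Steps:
a = -70 (a = -187 + 117 = -70)
W(U, D) = -1/158 (W(U, D) = 1/(-70 - 88) = 1/(-158) = -1/158)
W(297, -230) - (134375/(-29829) - 56076/118737) = -1/158 - (134375/(-29829) - 56076/118737) = -1/158 - (134375*(-1/29829) - 56076*1/118737) = -1/158 - (-134375/29829 - 18692/39579) = -1/158 - 1*(-652887977/131177999) = -1/158 + 652887977/131177999 = 1304115473/262355998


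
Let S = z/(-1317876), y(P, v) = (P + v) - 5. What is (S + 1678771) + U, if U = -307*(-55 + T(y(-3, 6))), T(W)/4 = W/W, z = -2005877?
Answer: 2233048000805/1317876 ≈ 1.6944e+6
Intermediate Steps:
y(P, v) = -5 + P + v
T(W) = 4 (T(W) = 4*(W/W) = 4*1 = 4)
S = 2005877/1317876 (S = -2005877/(-1317876) = -2005877*(-1/1317876) = 2005877/1317876 ≈ 1.5221)
U = 15657 (U = -307*(-55 + 4) = -307*(-51) = 15657)
(S + 1678771) + U = (2005877/1317876 + 1678771) + 15657 = 2212414016273/1317876 + 15657 = 2233048000805/1317876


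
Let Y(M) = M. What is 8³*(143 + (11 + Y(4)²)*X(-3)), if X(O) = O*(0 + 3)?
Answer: -51200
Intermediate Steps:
X(O) = 3*O (X(O) = O*3 = 3*O)
8³*(143 + (11 + Y(4)²)*X(-3)) = 8³*(143 + (11 + 4²)*(3*(-3))) = 512*(143 + (11 + 16)*(-9)) = 512*(143 + 27*(-9)) = 512*(143 - 243) = 512*(-100) = -51200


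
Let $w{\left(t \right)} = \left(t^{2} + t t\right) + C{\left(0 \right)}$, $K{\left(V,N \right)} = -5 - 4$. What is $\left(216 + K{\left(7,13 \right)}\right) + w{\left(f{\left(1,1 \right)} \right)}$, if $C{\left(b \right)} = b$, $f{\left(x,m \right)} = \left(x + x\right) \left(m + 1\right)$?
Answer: $239$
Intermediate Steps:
$f{\left(x,m \right)} = 2 x \left(1 + m\right)$
$K{\left(V,N \right)} = -9$ ($K{\left(V,N \right)} = -5 - 4 = -9$)
$w{\left(t \right)} = 2 t^{2}$ ($w{\left(t \right)} = \left(t^{2} + t t\right) + 0 = \left(t^{2} + t^{2}\right) + 0 = 2 t^{2} + 0 = 2 t^{2}$)
$\left(216 + K{\left(7,13 \right)}\right) + w{\left(f{\left(1,1 \right)} \right)} = \left(216 - 9\right) + 2 \left(2 \cdot 1 \left(1 + 1\right)\right)^{2} = 207 + 2 \left(2 \cdot 1 \cdot 2\right)^{2} = 207 + 2 \cdot 4^{2} = 207 + 2 \cdot 16 = 207 + 32 = 239$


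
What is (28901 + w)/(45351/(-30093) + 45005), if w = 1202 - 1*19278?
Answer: 108585575/451430038 ≈ 0.24054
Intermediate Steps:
w = -18076 (w = 1202 - 19278 = -18076)
(28901 + w)/(45351/(-30093) + 45005) = (28901 - 18076)/(45351/(-30093) + 45005) = 10825/(45351*(-1/30093) + 45005) = 10825/(-15117/10031 + 45005) = 10825/(451430038/10031) = 10825*(10031/451430038) = 108585575/451430038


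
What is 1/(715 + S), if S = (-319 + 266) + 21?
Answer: 1/683 ≈ 0.0014641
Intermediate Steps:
S = -32 (S = -53 + 21 = -32)
1/(715 + S) = 1/(715 - 32) = 1/683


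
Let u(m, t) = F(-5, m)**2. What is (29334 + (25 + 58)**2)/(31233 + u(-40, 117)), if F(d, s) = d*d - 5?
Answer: 36223/31633 ≈ 1.1451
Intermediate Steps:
F(d, s) = -5 + d**2 (F(d, s) = d**2 - 5 = -5 + d**2)
u(m, t) = 400 (u(m, t) = (-5 + (-5)**2)**2 = (-5 + 25)**2 = 20**2 = 400)
(29334 + (25 + 58)**2)/(31233 + u(-40, 117)) = (29334 + (25 + 58)**2)/(31233 + 400) = (29334 + 83**2)/31633 = (29334 + 6889)*(1/31633) = 36223*(1/31633) = 36223/31633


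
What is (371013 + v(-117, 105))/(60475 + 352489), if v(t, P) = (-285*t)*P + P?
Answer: 3872343/412964 ≈ 9.3770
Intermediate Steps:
v(t, P) = P - 285*P*t (v(t, P) = -285*P*t + P = P - 285*P*t)
(371013 + v(-117, 105))/(60475 + 352489) = (371013 + 105*(1 - 285*(-117)))/(60475 + 352489) = (371013 + 105*(1 + 33345))/412964 = (371013 + 105*33346)*(1/412964) = (371013 + 3501330)*(1/412964) = 3872343*(1/412964) = 3872343/412964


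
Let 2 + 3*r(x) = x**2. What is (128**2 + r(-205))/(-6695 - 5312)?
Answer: -91175/36021 ≈ -2.5312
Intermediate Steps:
r(x) = -2/3 + x**2/3
(128**2 + r(-205))/(-6695 - 5312) = (128**2 + (-2/3 + (1/3)*(-205)**2))/(-6695 - 5312) = (16384 + (-2/3 + (1/3)*42025))/(-12007) = (16384 + (-2/3 + 42025/3))*(-1/12007) = (16384 + 42023/3)*(-1/12007) = (91175/3)*(-1/12007) = -91175/36021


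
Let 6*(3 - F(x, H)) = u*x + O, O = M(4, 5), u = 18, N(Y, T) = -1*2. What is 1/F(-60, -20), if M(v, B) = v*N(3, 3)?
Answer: 3/553 ≈ 0.0054250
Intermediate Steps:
N(Y, T) = -2
M(v, B) = -2*v (M(v, B) = v*(-2) = -2*v)
O = -8 (O = -2*4 = -8)
F(x, H) = 13/3 - 3*x (F(x, H) = 3 - (18*x - 8)/6 = 3 - (-8 + 18*x)/6 = 3 + (4/3 - 3*x) = 13/3 - 3*x)
1/F(-60, -20) = 1/(13/3 - 3*(-60)) = 1/(13/3 + 180) = 1/(553/3) = 3/553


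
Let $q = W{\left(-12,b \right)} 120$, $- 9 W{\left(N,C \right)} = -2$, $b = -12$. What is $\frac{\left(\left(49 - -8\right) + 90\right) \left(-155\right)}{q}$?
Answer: $- \frac{13671}{16} \approx -854.44$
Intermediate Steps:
$W{\left(N,C \right)} = \frac{2}{9}$ ($W{\left(N,C \right)} = \left(- \frac{1}{9}\right) \left(-2\right) = \frac{2}{9}$)
$q = \frac{80}{3}$ ($q = \frac{2}{9} \cdot 120 = \frac{80}{3} \approx 26.667$)
$\frac{\left(\left(49 - -8\right) + 90\right) \left(-155\right)}{q} = \frac{\left(\left(49 - -8\right) + 90\right) \left(-155\right)}{\frac{80}{3}} = \left(\left(49 + 8\right) + 90\right) \left(-155\right) \frac{3}{80} = \left(57 + 90\right) \left(-155\right) \frac{3}{80} = 147 \left(-155\right) \frac{3}{80} = \left(-22785\right) \frac{3}{80} = - \frac{13671}{16}$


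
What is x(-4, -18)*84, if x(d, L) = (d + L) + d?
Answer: -2184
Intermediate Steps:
x(d, L) = L + 2*d (x(d, L) = (L + d) + d = L + 2*d)
x(-4, -18)*84 = (-18 + 2*(-4))*84 = (-18 - 8)*84 = -26*84 = -2184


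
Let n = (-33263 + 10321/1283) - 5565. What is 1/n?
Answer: -1283/49806003 ≈ -2.5760e-5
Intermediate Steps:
n = -49806003/1283 (n = (-33263 + 10321*(1/1283)) - 5565 = (-33263 + 10321/1283) - 5565 = -42666108/1283 - 5565 = -49806003/1283 ≈ -38820.)
1/n = 1/(-49806003/1283) = -1283/49806003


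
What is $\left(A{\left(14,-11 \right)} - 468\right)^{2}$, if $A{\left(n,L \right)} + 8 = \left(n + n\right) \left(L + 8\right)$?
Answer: $313600$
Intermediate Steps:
$A{\left(n,L \right)} = -8 + 2 n \left(8 + L\right)$ ($A{\left(n,L \right)} = -8 + \left(n + n\right) \left(L + 8\right) = -8 + 2 n \left(8 + L\right)$)
$\left(A{\left(14,-11 \right)} - 468\right)^{2} = \left(\left(-8 + 16 \cdot 14 + 2 \left(-11\right) 14\right) - 468\right)^{2} = \left(\left(-8 + 224 - 308\right) - 468\right)^{2} = \left(-92 - 468\right)^{2} = \left(-560\right)^{2} = 313600$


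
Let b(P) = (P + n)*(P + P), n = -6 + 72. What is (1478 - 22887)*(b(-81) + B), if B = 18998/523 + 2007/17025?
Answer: -156723819920383/2968025 ≈ -5.2804e+7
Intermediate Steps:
B = 108163537/2968025 (B = 18998*(1/523) + 2007*(1/17025) = 18998/523 + 669/5675 = 108163537/2968025 ≈ 36.443)
n = 66
b(P) = 2*P*(66 + P) (b(P) = (P + 66)*(P + P) = (66 + P)*(2*P) = 2*P*(66 + P))
(1478 - 22887)*(b(-81) + B) = (1478 - 22887)*(2*(-81)*(66 - 81) + 108163537/2968025) = -21409*(2*(-81)*(-15) + 108163537/2968025) = -21409*(2430 + 108163537/2968025) = -21409*7320464287/2968025 = -156723819920383/2968025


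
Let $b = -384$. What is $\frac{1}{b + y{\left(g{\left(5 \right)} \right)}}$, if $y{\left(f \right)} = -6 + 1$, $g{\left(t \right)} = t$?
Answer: $- \frac{1}{389} \approx -0.0025707$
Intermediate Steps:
$y{\left(f \right)} = -5$
$\frac{1}{b + y{\left(g{\left(5 \right)} \right)}} = \frac{1}{-384 - 5} = \frac{1}{-389} = - \frac{1}{389}$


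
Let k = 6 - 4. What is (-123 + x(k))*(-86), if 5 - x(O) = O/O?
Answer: 10234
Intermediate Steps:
k = 2
x(O) = 4 (x(O) = 5 - O/O = 5 - 1*1 = 5 - 1 = 4)
(-123 + x(k))*(-86) = (-123 + 4)*(-86) = -119*(-86) = 10234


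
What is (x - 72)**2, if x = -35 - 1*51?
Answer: 24964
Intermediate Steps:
x = -86 (x = -35 - 51 = -86)
(x - 72)**2 = (-86 - 72)**2 = (-158)**2 = 24964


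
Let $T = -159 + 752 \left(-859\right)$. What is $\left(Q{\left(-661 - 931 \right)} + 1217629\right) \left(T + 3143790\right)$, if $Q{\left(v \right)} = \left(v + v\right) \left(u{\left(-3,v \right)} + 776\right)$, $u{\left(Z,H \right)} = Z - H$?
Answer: $-15766575115053$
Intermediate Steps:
$T = -646127$ ($T = -159 - 645968 = -646127$)
$Q{\left(v \right)} = 2 v \left(773 - v\right)$ ($Q{\left(v \right)} = \left(v + v\right) \left(\left(-3 - v\right) + 776\right) = 2 v \left(773 - v\right)$)
$\left(Q{\left(-661 - 931 \right)} + 1217629\right) \left(T + 3143790\right) = \left(2 \left(-661 - 931\right) \left(773 - \left(-661 - 931\right)\right) + 1217629\right) \left(-646127 + 3143790\right) = \left(2 \left(-1592\right) \left(773 - -1592\right) + 1217629\right) 2497663 = \left(2 \left(-1592\right) \left(773 + 1592\right) + 1217629\right) 2497663 = \left(2 \left(-1592\right) 2365 + 1217629\right) 2497663 = \left(-7530160 + 1217629\right) 2497663 = \left(-6312531\right) 2497663 = -15766575115053$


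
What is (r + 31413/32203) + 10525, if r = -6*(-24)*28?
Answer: 468810484/32203 ≈ 14558.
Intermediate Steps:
r = 4032 (r = 144*28 = 4032)
(r + 31413/32203) + 10525 = (4032 + 31413/32203) + 10525 = 129873909/32203 + 10525 = 468810484/32203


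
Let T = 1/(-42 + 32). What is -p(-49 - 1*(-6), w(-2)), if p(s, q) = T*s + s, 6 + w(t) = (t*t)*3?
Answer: 387/10 ≈ 38.700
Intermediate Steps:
w(t) = -6 + 3*t² (w(t) = -6 + (t*t)*3 = -6 + t²*3 = -6 + 3*t²)
T = -⅒ (T = 1/(-10) = -⅒ ≈ -0.10000)
p(s, q) = 9*s/10 (p(s, q) = -s/10 + s = 9*s/10)
-p(-49 - 1*(-6), w(-2)) = -9*(-49 - 1*(-6))/10 = -9*(-49 + 6)/10 = -9*(-43)/10 = -1*(-387/10) = 387/10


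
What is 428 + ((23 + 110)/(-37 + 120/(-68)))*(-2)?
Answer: 286574/659 ≈ 434.86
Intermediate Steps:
428 + ((23 + 110)/(-37 + 120/(-68)))*(-2) = 428 + (133/(-37 + 120*(-1/68)))*(-2) = 428 + (133/(-37 - 30/17))*(-2) = 428 + (133/(-659/17))*(-2) = 428 + (133*(-17/659))*(-2) = 428 - 2261/659*(-2) = 428 + 4522/659 = 286574/659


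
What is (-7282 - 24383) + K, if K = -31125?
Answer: -62790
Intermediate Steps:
(-7282 - 24383) + K = (-7282 - 24383) - 31125 = -31665 - 31125 = -62790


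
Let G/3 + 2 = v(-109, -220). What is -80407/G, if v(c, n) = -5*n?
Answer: -80407/3294 ≈ -24.410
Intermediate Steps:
G = 3294 (G = -6 + 3*(-5*(-220)) = -6 + 3*1100 = -6 + 3300 = 3294)
-80407/G = -80407/3294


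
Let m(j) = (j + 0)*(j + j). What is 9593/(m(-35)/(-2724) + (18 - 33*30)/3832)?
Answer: -3129227007/376129 ≈ -8319.6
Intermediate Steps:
m(j) = 2*j² (m(j) = j*(2*j) = 2*j²)
9593/(m(-35)/(-2724) + (18 - 33*30)/3832) = 9593/((2*(-35)²)/(-2724) + (18 - 33*30)/3832) = 9593/((2*1225)*(-1/2724) + (18 - 990)*(1/3832)) = 9593/(2450*(-1/2724) - 972*1/3832) = 9593/(-1225/1362 - 243/958) = 9593/(-376129/326199) = 9593*(-326199/376129) = -3129227007/376129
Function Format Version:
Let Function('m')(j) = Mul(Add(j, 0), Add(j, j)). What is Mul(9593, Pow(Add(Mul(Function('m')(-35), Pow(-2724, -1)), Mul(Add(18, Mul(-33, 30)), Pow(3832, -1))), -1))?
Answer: Rational(-3129227007, 376129) ≈ -8319.6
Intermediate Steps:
Function('m')(j) = Mul(2, Pow(j, 2)) (Function('m')(j) = Mul(j, Mul(2, j)) = Mul(2, Pow(j, 2)))
Mul(9593, Pow(Add(Mul(Function('m')(-35), Pow(-2724, -1)), Mul(Add(18, Mul(-33, 30)), Pow(3832, -1))), -1)) = Mul(9593, Pow(Add(Mul(Mul(2, Pow(-35, 2)), Pow(-2724, -1)), Mul(Add(18, Mul(-33, 30)), Pow(3832, -1))), -1)) = Mul(9593, Pow(Add(Mul(Mul(2, 1225), Rational(-1, 2724)), Mul(Add(18, -990), Rational(1, 3832))), -1)) = Mul(9593, Pow(Add(Mul(2450, Rational(-1, 2724)), Mul(-972, Rational(1, 3832))), -1)) = Mul(9593, Pow(Add(Rational(-1225, 1362), Rational(-243, 958)), -1)) = Mul(9593, Pow(Rational(-376129, 326199), -1)) = Mul(9593, Rational(-326199, 376129)) = Rational(-3129227007, 376129)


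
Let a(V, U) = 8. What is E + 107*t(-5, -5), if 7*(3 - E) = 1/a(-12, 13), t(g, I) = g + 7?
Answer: 12151/56 ≈ 216.98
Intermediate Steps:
t(g, I) = 7 + g
E = 167/56 (E = 3 - ⅐/8 = 3 - ⅐*⅛ = 3 - 1/56 = 167/56 ≈ 2.9821)
E + 107*t(-5, -5) = 167/56 + 107*(7 - 5) = 167/56 + 107*2 = 167/56 + 214 = 12151/56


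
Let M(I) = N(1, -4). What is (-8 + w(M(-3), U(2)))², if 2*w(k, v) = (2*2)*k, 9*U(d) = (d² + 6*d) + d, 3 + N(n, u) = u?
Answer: 484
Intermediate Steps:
N(n, u) = -3 + u
M(I) = -7 (M(I) = -3 - 4 = -7)
U(d) = d²/9 + 7*d/9 (U(d) = ((d² + 6*d) + d)/9 = (d² + 7*d)/9 = d²/9 + 7*d/9)
w(k, v) = 2*k (w(k, v) = ((2*2)*k)/2 = (4*k)/2 = 2*k)
(-8 + w(M(-3), U(2)))² = (-8 + 2*(-7))² = (-8 - 14)² = (-22)² = 484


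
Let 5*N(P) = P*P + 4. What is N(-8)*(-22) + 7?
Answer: -1461/5 ≈ -292.20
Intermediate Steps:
N(P) = ⅘ + P²/5 (N(P) = (P*P + 4)/5 = (P² + 4)/5 = (4 + P²)/5 = ⅘ + P²/5)
N(-8)*(-22) + 7 = (⅘ + (⅕)*(-8)²)*(-22) + 7 = (⅘ + (⅕)*64)*(-22) + 7 = (⅘ + 64/5)*(-22) + 7 = (68/5)*(-22) + 7 = -1496/5 + 7 = -1461/5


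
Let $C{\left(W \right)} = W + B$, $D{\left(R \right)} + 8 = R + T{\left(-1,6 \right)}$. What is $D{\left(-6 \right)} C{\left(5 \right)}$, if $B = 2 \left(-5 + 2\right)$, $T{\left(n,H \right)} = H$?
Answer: $8$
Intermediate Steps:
$B = -6$ ($B = 2 \left(-3\right) = -6$)
$D{\left(R \right)} = -2 + R$ ($D{\left(R \right)} = -8 + \left(R + 6\right) = -8 + \left(6 + R\right) = -2 + R$)
$C{\left(W \right)} = -6 + W$ ($C{\left(W \right)} = W - 6 = -6 + W$)
$D{\left(-6 \right)} C{\left(5 \right)} = \left(-2 - 6\right) \left(-6 + 5\right) = \left(-8\right) \left(-1\right) = 8$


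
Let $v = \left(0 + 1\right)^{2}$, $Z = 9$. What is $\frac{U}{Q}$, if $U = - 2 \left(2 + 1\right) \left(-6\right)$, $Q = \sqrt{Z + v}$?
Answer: $\frac{18 \sqrt{10}}{5} \approx 11.384$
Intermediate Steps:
$v = 1$ ($v = 1^{2} = 1$)
$Q = \sqrt{10}$ ($Q = \sqrt{9 + 1} = \sqrt{10} \approx 3.1623$)
$U = 36$ ($U = - 2 \cdot 3 \left(-6\right) = \left(-2\right) \left(-18\right) = 36$)
$\frac{U}{Q} = \frac{36}{\sqrt{10}} = 36 \frac{\sqrt{10}}{10} = \frac{18 \sqrt{10}}{5}$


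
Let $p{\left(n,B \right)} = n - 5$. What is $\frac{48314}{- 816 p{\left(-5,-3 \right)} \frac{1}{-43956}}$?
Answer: $- \frac{5205123}{20} \approx -2.6026 \cdot 10^{5}$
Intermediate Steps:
$p{\left(n,B \right)} = -5 + n$
$\frac{48314}{- 816 p{\left(-5,-3 \right)} \frac{1}{-43956}} = \frac{48314}{- 816 \left(-5 - 5\right) \frac{1}{-43956}} = \frac{48314}{\left(-816\right) \left(-10\right) \left(- \frac{1}{43956}\right)} = \frac{48314}{8160 \left(- \frac{1}{43956}\right)} = \frac{48314}{- \frac{680}{3663}} = 48314 \left(- \frac{3663}{680}\right) = - \frac{5205123}{20}$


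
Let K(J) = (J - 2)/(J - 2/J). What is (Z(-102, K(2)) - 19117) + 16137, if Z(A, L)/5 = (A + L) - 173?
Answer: -4355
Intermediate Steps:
K(J) = (-2 + J)/(J - 2/J)
Z(A, L) = -865 + 5*A + 5*L (Z(A, L) = 5*((A + L) - 173) = 5*(-173 + A + L) = -865 + 5*A + 5*L)
(Z(-102, K(2)) - 19117) + 16137 = ((-865 + 5*(-102) + 5*(2*(-2 + 2)/(-2 + 2**2))) - 19117) + 16137 = ((-865 - 510 + 5*(2*0/(-2 + 4))) - 19117) + 16137 = ((-865 - 510 + 5*(2*0/2)) - 19117) + 16137 = ((-865 - 510 + 5*(2*(1/2)*0)) - 19117) + 16137 = ((-865 - 510 + 5*0) - 19117) + 16137 = ((-865 - 510 + 0) - 19117) + 16137 = (-1375 - 19117) + 16137 = -20492 + 16137 = -4355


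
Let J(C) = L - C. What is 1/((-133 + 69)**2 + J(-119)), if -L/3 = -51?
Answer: 1/4368 ≈ 0.00022894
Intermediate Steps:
L = 153 (L = -3*(-51) = 153)
J(C) = 153 - C
1/((-133 + 69)**2 + J(-119)) = 1/((-133 + 69)**2 + (153 - 1*(-119))) = 1/((-64)**2 + (153 + 119)) = 1/(4096 + 272) = 1/4368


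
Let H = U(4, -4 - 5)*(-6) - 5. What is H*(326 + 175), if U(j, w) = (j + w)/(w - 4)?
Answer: -47595/13 ≈ -3661.2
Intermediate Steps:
U(j, w) = (j + w)/(-4 + w)
H = -95/13 (H = ((4 + (-4 - 5))/(-4 + (-4 - 5)))*(-6) - 5 = ((4 - 9)/(-4 - 9))*(-6) - 5 = (-5/(-13))*(-6) - 5 = -1/13*(-5)*(-6) - 5 = (5/13)*(-6) - 5 = -30/13 - 5 = -95/13 ≈ -7.3077)
H*(326 + 175) = -95*(326 + 175)/13 = -95/13*501 = -47595/13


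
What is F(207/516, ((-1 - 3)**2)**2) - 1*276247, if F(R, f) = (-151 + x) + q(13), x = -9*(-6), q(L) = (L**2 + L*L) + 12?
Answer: -275994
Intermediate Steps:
q(L) = 12 + 2*L**2 (q(L) = (L**2 + L**2) + 12 = 2*L**2 + 12 = 12 + 2*L**2)
x = 54
F(R, f) = 253 (F(R, f) = (-151 + 54) + (12 + 2*13**2) = -97 + (12 + 2*169) = -97 + (12 + 338) = -97 + 350 = 253)
F(207/516, ((-1 - 3)**2)**2) - 1*276247 = 253 - 1*276247 = 253 - 276247 = -275994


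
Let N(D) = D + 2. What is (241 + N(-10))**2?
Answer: 54289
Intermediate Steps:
N(D) = 2 + D
(241 + N(-10))**2 = (241 + (2 - 10))**2 = (241 - 8)**2 = 233**2 = 54289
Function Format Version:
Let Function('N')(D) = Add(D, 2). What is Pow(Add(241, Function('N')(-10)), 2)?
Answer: 54289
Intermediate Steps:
Function('N')(D) = Add(2, D)
Pow(Add(241, Function('N')(-10)), 2) = Pow(Add(241, Add(2, -10)), 2) = Pow(Add(241, -8), 2) = Pow(233, 2) = 54289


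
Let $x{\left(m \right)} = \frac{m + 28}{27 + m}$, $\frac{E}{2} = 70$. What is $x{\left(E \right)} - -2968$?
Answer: $\frac{495824}{167} \approx 2969.0$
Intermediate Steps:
$E = 140$ ($E = 2 \cdot 70 = 140$)
$x{\left(m \right)} = \frac{28 + m}{27 + m}$
$x{\left(E \right)} - -2968 = \frac{28 + 140}{27 + 140} - -2968 = \frac{1}{167} \cdot 168 + 2968 = \frac{168}{167} + 2968 = \frac{495824}{167}$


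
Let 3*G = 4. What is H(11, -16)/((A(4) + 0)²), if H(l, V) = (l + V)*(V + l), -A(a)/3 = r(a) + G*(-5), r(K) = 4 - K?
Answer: 1/16 ≈ 0.062500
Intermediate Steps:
G = 4/3 (G = (⅓)*4 = 4/3 ≈ 1.3333)
A(a) = 8 + 3*a (A(a) = -3*((4 - a) + (4/3)*(-5)) = -3*((4 - a) - 20/3) = -3*(-8/3 - a) = 8 + 3*a)
H(l, V) = (V + l)² (H(l, V) = (V + l)*(V + l) = (V + l)²)
H(11, -16)/((A(4) + 0)²) = (-16 + 11)²/(((8 + 3*4) + 0)²) = (-5)²/(((8 + 12) + 0)²) = 25/((20 + 0)²) = 25/(20²) = 25/400 = 25*(1/400) = 1/16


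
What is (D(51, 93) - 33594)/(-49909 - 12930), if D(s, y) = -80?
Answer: 33674/62839 ≈ 0.53588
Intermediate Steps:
(D(51, 93) - 33594)/(-49909 - 12930) = (-80 - 33594)/(-49909 - 12930) = -33674/(-62839) = -33674*(-1/62839) = 33674/62839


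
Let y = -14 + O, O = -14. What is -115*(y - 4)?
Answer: 3680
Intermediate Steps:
y = -28 (y = -14 - 14 = -28)
-115*(y - 4) = -115*(-28 - 4) = -115*(-32) = 3680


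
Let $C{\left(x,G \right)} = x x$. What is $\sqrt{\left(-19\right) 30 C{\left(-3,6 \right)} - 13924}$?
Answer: $i \sqrt{19054} \approx 138.04 i$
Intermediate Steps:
$C{\left(x,G \right)} = x^{2}$
$\sqrt{\left(-19\right) 30 C{\left(-3,6 \right)} - 13924} = \sqrt{\left(-19\right) 30 \left(-3\right)^{2} - 13924} = \sqrt{\left(-570\right) 9 - 13924} = \sqrt{-5130 - 13924} = \sqrt{-19054} = i \sqrt{19054}$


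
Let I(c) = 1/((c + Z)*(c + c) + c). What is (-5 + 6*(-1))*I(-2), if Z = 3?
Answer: 11/6 ≈ 1.8333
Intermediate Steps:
I(c) = 1/(c + 2*c*(3 + c)) (I(c) = 1/((c + 3)*(c + c) + c) = 1/((3 + c)*(2*c) + c) = 1/(2*c*(3 + c) + c) = 1/(c + 2*c*(3 + c)))
(-5 + 6*(-1))*I(-2) = (-5 + 6*(-1))*(1/((-2)*(7 + 2*(-2)))) = (-5 - 6)*(-1/(2*(7 - 4))) = -(-11)/(2*3) = -11*(-⅙) = 11/6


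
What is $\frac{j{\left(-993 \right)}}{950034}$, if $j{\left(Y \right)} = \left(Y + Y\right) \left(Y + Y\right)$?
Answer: $\frac{657366}{158339} \approx 4.1516$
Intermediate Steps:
$j{\left(Y \right)} = 4 Y^{2}$ ($j{\left(Y \right)} = 2 Y 2 Y = 4 Y^{2}$)
$\frac{j{\left(-993 \right)}}{950034} = \frac{4 \left(-993\right)^{2}}{950034} = 4 \cdot 986049 \cdot \frac{1}{950034} = 3944196 \cdot \frac{1}{950034} = \frac{657366}{158339}$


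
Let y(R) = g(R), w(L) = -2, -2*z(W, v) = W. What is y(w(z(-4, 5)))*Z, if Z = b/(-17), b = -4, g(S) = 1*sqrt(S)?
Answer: 4*I*sqrt(2)/17 ≈ 0.33276*I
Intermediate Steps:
g(S) = sqrt(S)
z(W, v) = -W/2
y(R) = sqrt(R)
Z = 4/17 (Z = -4/(-17) = -4*(-1/17) = 4/17 ≈ 0.23529)
y(w(z(-4, 5)))*Z = sqrt(-2)*(4/17) = (I*sqrt(2))*(4/17) = 4*I*sqrt(2)/17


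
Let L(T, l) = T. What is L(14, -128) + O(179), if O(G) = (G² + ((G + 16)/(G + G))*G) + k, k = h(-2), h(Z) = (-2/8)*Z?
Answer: 32153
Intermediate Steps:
h(Z) = -Z/4 (h(Z) = (-2*⅛)*Z = -Z/4)
k = ½ (k = -¼*(-2) = ½ ≈ 0.50000)
O(G) = 17/2 + G² + G/2 (O(G) = (G² + ((G + 16)/(G + G))*G) + ½ = (G² + ((16 + G)/((2*G)))*G) + ½ = (G² + ((16 + G)*(1/(2*G)))*G) + ½ = (G² + ((16 + G)/(2*G))*G) + ½ = (G² + (8 + G/2)) + ½ = (8 + G² + G/2) + ½ = 17/2 + G² + G/2)
L(14, -128) + O(179) = 14 + (17/2 + 179² + (½)*179) = 14 + (17/2 + 32041 + 179/2) = 14 + 32139 = 32153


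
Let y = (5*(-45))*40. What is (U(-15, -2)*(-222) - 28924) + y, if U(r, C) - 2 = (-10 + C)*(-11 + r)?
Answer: -107632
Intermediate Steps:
U(r, C) = 2 + (-11 + r)*(-10 + C) (U(r, C) = 2 + (-10 + C)*(-11 + r) = 2 + (-11 + r)*(-10 + C))
y = -9000 (y = -225*40 = -9000)
(U(-15, -2)*(-222) - 28924) + y = ((112 - 11*(-2) - 10*(-15) - 2*(-15))*(-222) - 28924) - 9000 = ((112 + 22 + 150 + 30)*(-222) - 28924) - 9000 = (314*(-222) - 28924) - 9000 = (-69708 - 28924) - 9000 = -98632 - 9000 = -107632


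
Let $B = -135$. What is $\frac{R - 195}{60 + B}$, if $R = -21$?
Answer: $\frac{72}{25} \approx 2.88$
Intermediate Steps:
$\frac{R - 195}{60 + B} = \frac{-21 - 195}{60 - 135} = - \frac{216}{-75} = \left(-216\right) \left(- \frac{1}{75}\right) = \frac{72}{25}$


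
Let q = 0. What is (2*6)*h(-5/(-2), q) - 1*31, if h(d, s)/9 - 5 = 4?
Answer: 941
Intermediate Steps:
h(d, s) = 81 (h(d, s) = 45 + 9*4 = 45 + 36 = 81)
(2*6)*h(-5/(-2), q) - 1*31 = (2*6)*81 - 1*31 = 12*81 - 31 = 972 - 31 = 941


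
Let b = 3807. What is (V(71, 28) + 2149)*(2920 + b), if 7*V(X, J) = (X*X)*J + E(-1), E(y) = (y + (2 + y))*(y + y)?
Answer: 150099551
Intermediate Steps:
E(y) = 2*y*(2 + 2*y) (E(y) = (2 + 2*y)*(2*y) = 2*y*(2 + 2*y))
V(X, J) = J*X**2/7 (V(X, J) = ((X*X)*J + 4*(-1)*(1 - 1))/7 = (X**2*J + 4*(-1)*0)/7 = (J*X**2 + 0)/7 = (J*X**2)/7 = J*X**2/7)
(V(71, 28) + 2149)*(2920 + b) = ((1/7)*28*71**2 + 2149)*(2920 + 3807) = ((1/7)*28*5041 + 2149)*6727 = (20164 + 2149)*6727 = 22313*6727 = 150099551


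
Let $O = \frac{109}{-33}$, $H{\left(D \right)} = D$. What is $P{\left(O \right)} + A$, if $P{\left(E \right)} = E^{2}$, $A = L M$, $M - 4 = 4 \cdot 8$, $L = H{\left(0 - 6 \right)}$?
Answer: $- \frac{223343}{1089} \approx -205.09$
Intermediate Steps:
$L = -6$ ($L = 0 - 6 = -6$)
$O = - \frac{109}{33}$ ($O = 109 \left(- \frac{1}{33}\right) = - \frac{109}{33} \approx -3.303$)
$M = 36$ ($M = 4 + 4 \cdot 8 = 4 + 32 = 36$)
$A = -216$ ($A = \left(-6\right) 36 = -216$)
$P{\left(O \right)} + A = \left(- \frac{109}{33}\right)^{2} - 216 = \frac{11881}{1089} - 216 = - \frac{223343}{1089}$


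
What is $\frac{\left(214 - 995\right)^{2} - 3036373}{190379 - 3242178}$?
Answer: $\frac{2426412}{3051799} \approx 0.79508$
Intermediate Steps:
$\frac{\left(214 - 995\right)^{2} - 3036373}{190379 - 3242178} = \frac{\left(-781\right)^{2} - 3036373}{-3051799} = \left(609961 - 3036373\right) \left(- \frac{1}{3051799}\right) = \left(-2426412\right) \left(- \frac{1}{3051799}\right) = \frac{2426412}{3051799}$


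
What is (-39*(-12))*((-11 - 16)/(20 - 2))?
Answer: -702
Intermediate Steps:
(-39*(-12))*((-11 - 16)/(20 - 2)) = 468*(-27/18) = 468*(-27*1/18) = 468*(-3/2) = -702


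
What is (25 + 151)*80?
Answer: 14080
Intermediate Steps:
(25 + 151)*80 = 176*80 = 14080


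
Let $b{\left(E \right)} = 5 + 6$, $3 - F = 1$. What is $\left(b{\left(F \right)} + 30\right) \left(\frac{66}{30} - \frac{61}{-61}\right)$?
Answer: $\frac{656}{5} \approx 131.2$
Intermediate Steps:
$F = 2$ ($F = 3 - 1 = 2$)
$b{\left(E \right)} = 11$
$\left(b{\left(F \right)} + 30\right) \left(\frac{66}{30} - \frac{61}{-61}\right) = \left(11 + 30\right) \left(\frac{66}{30} - \frac{61}{-61}\right) = 41 \left(66 \cdot \frac{1}{30} - -1\right) = 41 \left(\frac{11}{5} + 1\right) = 41 \cdot \frac{16}{5} = \frac{656}{5}$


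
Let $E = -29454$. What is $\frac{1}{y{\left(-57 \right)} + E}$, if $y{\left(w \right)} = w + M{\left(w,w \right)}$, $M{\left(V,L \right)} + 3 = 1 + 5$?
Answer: $- \frac{1}{29508} \approx -3.3889 \cdot 10^{-5}$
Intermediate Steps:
$M{\left(V,L \right)} = 3$ ($M{\left(V,L \right)} = -3 + \left(1 + 5\right) = -3 + 6 = 3$)
$y{\left(w \right)} = 3 + w$ ($y{\left(w \right)} = w + 3 = 3 + w$)
$\frac{1}{y{\left(-57 \right)} + E} = \frac{1}{\left(3 - 57\right) - 29454} = \frac{1}{-54 - 29454} = \frac{1}{-29508} = - \frac{1}{29508}$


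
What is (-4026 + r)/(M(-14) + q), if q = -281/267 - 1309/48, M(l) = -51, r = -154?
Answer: 17856960/338869 ≈ 52.696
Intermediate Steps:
q = -120997/4272 (q = -281*1/267 - 1309*1/48 = -281/267 - 1309/48 = -120997/4272 ≈ -28.323)
(-4026 + r)/(M(-14) + q) = (-4026 - 154)/(-51 - 120997/4272) = -4180/(-338869/4272) = -4180*(-4272/338869) = 17856960/338869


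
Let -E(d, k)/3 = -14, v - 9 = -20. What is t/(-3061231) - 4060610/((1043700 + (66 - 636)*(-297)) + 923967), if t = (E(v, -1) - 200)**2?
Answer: -12483812205458/6541719014067 ≈ -1.9083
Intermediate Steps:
v = -11 (v = 9 - 20 = -11)
E(d, k) = 42 (E(d, k) = -3*(-14) = 42)
t = 24964 (t = (42 - 200)**2 = (-158)**2 = 24964)
t/(-3061231) - 4060610/((1043700 + (66 - 636)*(-297)) + 923967) = 24964/(-3061231) - 4060610/((1043700 + (66 - 636)*(-297)) + 923967) = 24964*(-1/3061231) - 4060610/((1043700 - 570*(-297)) + 923967) = -24964/3061231 - 4060610/((1043700 + 169290) + 923967) = -24964/3061231 - 4060610/(1212990 + 923967) = -24964/3061231 - 4060610/2136957 = -12483812205458/6541719014067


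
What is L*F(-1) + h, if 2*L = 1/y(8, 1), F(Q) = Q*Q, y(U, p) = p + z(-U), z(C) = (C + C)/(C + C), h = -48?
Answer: -191/4 ≈ -47.750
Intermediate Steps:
z(C) = 1 (z(C) = (2*C)/((2*C)) = (2*C)*(1/(2*C)) = 1)
y(U, p) = 1 + p (y(U, p) = p + 1 = 1 + p)
F(Q) = Q²
L = ¼ (L = 1/(2*(1 + 1)) = (½)/2 = (½)*(½) = ¼ ≈ 0.25000)
L*F(-1) + h = (¼)*(-1)² - 48 = (¼)*1 - 48 = ¼ - 48 = -191/4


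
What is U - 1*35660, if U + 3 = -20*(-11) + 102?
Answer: -35341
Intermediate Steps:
U = 319 (U = -3 + (-20*(-11) + 102) = -3 + (220 + 102) = -3 + 322 = 319)
U - 1*35660 = 319 - 1*35660 = 319 - 35660 = -35341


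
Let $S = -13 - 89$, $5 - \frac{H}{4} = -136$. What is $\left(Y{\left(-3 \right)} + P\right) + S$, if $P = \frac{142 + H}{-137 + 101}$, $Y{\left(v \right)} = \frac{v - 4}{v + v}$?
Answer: $- \frac{1084}{9} \approx -120.44$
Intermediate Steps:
$H = 564$ ($H = 20 - -544 = 20 + 544 = 564$)
$Y{\left(v \right)} = \frac{-4 + v}{2 v}$
$S = -102$
$P = - \frac{353}{18}$ ($P = \frac{142 + 564}{-137 + 101} = \frac{706}{-36} = 706 \left(- \frac{1}{36}\right) = - \frac{353}{18} \approx -19.611$)
$\left(Y{\left(-3 \right)} + P\right) + S = \left(\frac{-4 - 3}{2 \left(-3\right)} - \frac{353}{18}\right) - 102 = \left(\frac{1}{2} \left(- \frac{1}{3}\right) \left(-7\right) - \frac{353}{18}\right) - 102 = \left(\frac{7}{6} - \frac{353}{18}\right) - 102 = - \frac{166}{9} - 102 = - \frac{1084}{9}$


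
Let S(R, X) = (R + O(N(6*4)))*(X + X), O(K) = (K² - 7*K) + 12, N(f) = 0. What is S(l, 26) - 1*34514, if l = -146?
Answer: -41482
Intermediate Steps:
O(K) = 12 + K² - 7*K
S(R, X) = 2*X*(12 + R) (S(R, X) = (R + (12 + 0² - 7*0))*(X + X) = (R + (12 + 0 + 0))*(2*X) = (R + 12)*(2*X) = (12 + R)*(2*X) = 2*X*(12 + R))
S(l, 26) - 1*34514 = 2*26*(12 - 146) - 1*34514 = 2*26*(-134) - 34514 = -6968 - 34514 = -41482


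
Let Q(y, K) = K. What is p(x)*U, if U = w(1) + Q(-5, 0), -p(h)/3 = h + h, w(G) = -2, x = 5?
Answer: 60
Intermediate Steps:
p(h) = -6*h (p(h) = -3*(h + h) = -6*h)
U = -2 (U = -2 + 0 = -2)
p(x)*U = -6*5*(-2) = -30*(-2) = 60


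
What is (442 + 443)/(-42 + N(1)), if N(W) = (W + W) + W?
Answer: -295/13 ≈ -22.692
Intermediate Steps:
N(W) = 3*W (N(W) = 2*W + W = 3*W)
(442 + 443)/(-42 + N(1)) = (442 + 443)/(-42 + 3*1) = 885/(-42 + 3) = 885/(-39) = 885*(-1/39) = -295/13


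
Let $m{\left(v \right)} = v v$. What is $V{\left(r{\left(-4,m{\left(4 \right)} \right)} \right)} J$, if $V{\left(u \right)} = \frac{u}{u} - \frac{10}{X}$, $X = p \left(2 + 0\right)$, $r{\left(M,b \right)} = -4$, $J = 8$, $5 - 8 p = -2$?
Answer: $- \frac{264}{7} \approx -37.714$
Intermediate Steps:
$p = \frac{7}{8}$ ($p = \frac{5}{8} - - \frac{1}{4} = \frac{5}{8} + \frac{1}{4} = \frac{7}{8} \approx 0.875$)
$m{\left(v \right)} = v^{2}$
$X = \frac{7}{4}$ ($X = \frac{7 \left(2 + 0\right)}{8} = \frac{7}{8} \cdot 2 = \frac{7}{4} \approx 1.75$)
$V{\left(u \right)} = - \frac{33}{7}$ ($V{\left(u \right)} = \frac{u}{u} - \frac{10}{\frac{7}{4}} = 1 - \frac{40}{7} = - \frac{33}{7}$)
$V{\left(r{\left(-4,m{\left(4 \right)} \right)} \right)} J = \left(- \frac{33}{7}\right) 8 = - \frac{264}{7}$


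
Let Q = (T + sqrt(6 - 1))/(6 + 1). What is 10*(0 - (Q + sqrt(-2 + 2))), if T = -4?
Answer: 40/7 - 10*sqrt(5)/7 ≈ 2.5199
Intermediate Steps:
Q = -4/7 + sqrt(5)/7 (Q = (-4 + sqrt(6 - 1))/(6 + 1) = (-4 + sqrt(5))/7 = (-4 + sqrt(5))*(1/7) = -4/7 + sqrt(5)/7 ≈ -0.25199)
10*(0 - (Q + sqrt(-2 + 2))) = 10*(0 - ((-4/7 + sqrt(5)/7) + sqrt(-2 + 2))) = 10*(0 - ((-4/7 + sqrt(5)/7) + sqrt(0))) = 10*(0 - ((-4/7 + sqrt(5)/7) + 0)) = 10*(0 - (-4/7 + sqrt(5)/7)) = 10*(0 + (4/7 - sqrt(5)/7)) = 10*(4/7 - sqrt(5)/7) = 40/7 - 10*sqrt(5)/7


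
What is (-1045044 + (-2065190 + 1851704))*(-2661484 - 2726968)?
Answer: 6781528495560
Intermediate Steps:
(-1045044 + (-2065190 + 1851704))*(-2661484 - 2726968) = (-1045044 - 213486)*(-5388452) = -1258530*(-5388452) = 6781528495560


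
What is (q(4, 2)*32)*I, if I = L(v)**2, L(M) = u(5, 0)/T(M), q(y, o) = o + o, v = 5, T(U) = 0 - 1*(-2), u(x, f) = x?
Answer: 800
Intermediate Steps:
T(U) = 2 (T(U) = 0 + 2 = 2)
q(y, o) = 2*o
L(M) = 5/2
I = 25/4 (I = (5/2)**2 = 25/4 ≈ 6.2500)
(q(4, 2)*32)*I = ((2*2)*32)*(25/4) = (4*32)*(25/4) = 128*(25/4) = 800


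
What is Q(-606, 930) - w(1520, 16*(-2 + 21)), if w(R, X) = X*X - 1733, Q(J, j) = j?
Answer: -89753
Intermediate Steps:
w(R, X) = -1733 + X² (w(R, X) = X² - 1733 = -1733 + X²)
Q(-606, 930) - w(1520, 16*(-2 + 21)) = 930 - (-1733 + (16*(-2 + 21))²) = 930 - (-1733 + (16*19)²) = 930 - (-1733 + 304²) = 930 - (-1733 + 92416) = 930 - 1*90683 = 930 - 90683 = -89753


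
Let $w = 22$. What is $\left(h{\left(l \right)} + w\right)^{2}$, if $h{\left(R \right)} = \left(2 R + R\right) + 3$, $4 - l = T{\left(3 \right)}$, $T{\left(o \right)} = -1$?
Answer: $1600$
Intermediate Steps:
$l = 5$ ($l = 4 - -1 = 4 + 1 = 5$)
$h{\left(R \right)} = 3 + 3 R$ ($h{\left(R \right)} = 3 R + 3 = 3 + 3 R$)
$\left(h{\left(l \right)} + w\right)^{2} = \left(\left(3 + 3 \cdot 5\right) + 22\right)^{2} = \left(\left(3 + 15\right) + 22\right)^{2} = \left(18 + 22\right)^{2} = 40^{2} = 1600$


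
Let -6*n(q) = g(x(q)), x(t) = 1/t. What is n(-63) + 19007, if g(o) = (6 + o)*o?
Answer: 452633075/23814 ≈ 19007.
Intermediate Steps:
g(o) = o*(6 + o)
n(q) = -(6 + 1/q)/(6*q)
n(-63) + 19007 = (-⅙ - 1*(-63))/(-63)² + 19007 = (-⅙ + 63)/3969 + 19007 = (1/3969)*(377/6) + 19007 = 377/23814 + 19007 = 452633075/23814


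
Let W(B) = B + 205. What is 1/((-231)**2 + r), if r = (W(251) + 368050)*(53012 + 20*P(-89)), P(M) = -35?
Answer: 1/19277339233 ≈ 5.1874e-11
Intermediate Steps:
W(B) = 205 + B
r = 19277285872 (r = ((205 + 251) + 368050)*(53012 + 20*(-35)) = (456 + 368050)*(53012 - 700) = 368506*52312 = 19277285872)
1/((-231)**2 + r) = 1/((-231)**2 + 19277285872) = 1/(53361 + 19277285872) = 1/19277339233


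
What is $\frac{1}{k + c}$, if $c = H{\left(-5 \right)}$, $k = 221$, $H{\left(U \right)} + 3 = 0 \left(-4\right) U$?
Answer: $\frac{1}{218} \approx 0.0045872$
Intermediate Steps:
$H{\left(U \right)} = -3$ ($H{\left(U \right)} = -3 + 0 \left(-4\right) U = -3 + 0 U = -3 + 0 = -3$)
$c = -3$
$\frac{1}{k + c} = \frac{1}{221 - 3} = \frac{1}{218}$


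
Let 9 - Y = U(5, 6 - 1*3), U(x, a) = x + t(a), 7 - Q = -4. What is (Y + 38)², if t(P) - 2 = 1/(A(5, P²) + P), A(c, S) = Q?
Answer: 312481/196 ≈ 1594.3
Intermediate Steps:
Q = 11 (Q = 7 - 1*(-4) = 7 + 4 = 11)
A(c, S) = 11
t(P) = 2 + 1/(11 + P)
U(x, a) = x + (23 + 2*a)/(11 + a)
Y = 27/14 (Y = 9 - (23 + 2*(6 - 1*3) + 5*(11 + (6 - 1*3)))/(11 + (6 - 1*3)) = 9 - (23 + 2*(6 - 3) + 5*(11 + (6 - 3)))/(11 + (6 - 3)) = 9 - (23 + 2*3 + 5*(11 + 3))/(11 + 3) = 9 - (23 + 6 + 5*14)/14 = 9 - (23 + 6 + 70)/14 = 9 - 99/14 = 27/14 ≈ 1.9286)
(Y + 38)² = (27/14 + 38)² = (559/14)² = 312481/196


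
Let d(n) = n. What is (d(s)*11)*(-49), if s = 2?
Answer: -1078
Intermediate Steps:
(d(s)*11)*(-49) = (2*11)*(-49) = 22*(-49) = -1078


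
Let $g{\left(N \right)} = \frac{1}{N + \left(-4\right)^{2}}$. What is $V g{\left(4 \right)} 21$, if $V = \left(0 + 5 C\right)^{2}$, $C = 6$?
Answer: $945$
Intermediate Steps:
$g{\left(N \right)} = \frac{1}{16 + N}$ ($g{\left(N \right)} = \frac{1}{N + 16} = \frac{1}{16 + N}$)
$V = 900$ ($V = \left(0 + 5 \cdot 6\right)^{2} = \left(0 + 30\right)^{2} = 30^{2} = 900$)
$V g{\left(4 \right)} 21 = \frac{900}{16 + 4} \cdot 21 = \frac{900}{20} \cdot 21 = 900 \cdot \frac{1}{20} \cdot 21 = 45 \cdot 21 = 945$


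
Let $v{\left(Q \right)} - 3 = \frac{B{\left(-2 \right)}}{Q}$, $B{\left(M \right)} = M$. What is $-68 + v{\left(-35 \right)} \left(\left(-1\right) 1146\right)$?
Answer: $- \frac{125002}{35} \approx -3571.5$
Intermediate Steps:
$v{\left(Q \right)} = 3 - \frac{2}{Q}$
$-68 + v{\left(-35 \right)} \left(\left(-1\right) 1146\right) = -68 + \left(3 - \frac{2}{-35}\right) \left(\left(-1\right) 1146\right) = -68 + \left(3 - - \frac{2}{35}\right) \left(-1146\right) = -68 + \left(3 + \frac{2}{35}\right) \left(-1146\right) = -68 + \frac{107}{35} \left(-1146\right) = -68 - \frac{122622}{35} = - \frac{125002}{35}$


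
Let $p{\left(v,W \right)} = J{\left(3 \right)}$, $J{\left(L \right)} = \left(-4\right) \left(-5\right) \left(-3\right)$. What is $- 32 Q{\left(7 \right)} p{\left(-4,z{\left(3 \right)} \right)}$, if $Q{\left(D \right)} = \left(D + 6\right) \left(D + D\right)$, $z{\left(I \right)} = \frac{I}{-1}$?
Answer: $349440$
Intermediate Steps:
$z{\left(I \right)} = - I$ ($z{\left(I \right)} = I \left(-1\right) = - I$)
$Q{\left(D \right)} = 2 D \left(6 + D\right)$ ($Q{\left(D \right)} = \left(6 + D\right) 2 D = 2 D \left(6 + D\right)$)
$J{\left(L \right)} = -60$ ($J{\left(L \right)} = 20 \left(-3\right) = -60$)
$p{\left(v,W \right)} = -60$
$- 32 Q{\left(7 \right)} p{\left(-4,z{\left(3 \right)} \right)} = - 32 \cdot 2 \cdot 7 \left(6 + 7\right) \left(-60\right) = - 32 \cdot 2 \cdot 7 \cdot 13 \left(-60\right) = \left(-32\right) 182 \left(-60\right) = \left(-5824\right) \left(-60\right) = 349440$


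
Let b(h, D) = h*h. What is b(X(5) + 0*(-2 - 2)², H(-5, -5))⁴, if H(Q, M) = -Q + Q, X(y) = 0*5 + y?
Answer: 390625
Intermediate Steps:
X(y) = y (X(y) = 0 + y = y)
H(Q, M) = 0
b(h, D) = h²
b(X(5) + 0*(-2 - 2)², H(-5, -5))⁴ = ((5 + 0*(-2 - 2)²)²)⁴ = ((5 + 0*(-4)²)²)⁴ = ((5 + 0*16)²)⁴ = ((5 + 0)²)⁴ = (5²)⁴ = 25⁴ = 390625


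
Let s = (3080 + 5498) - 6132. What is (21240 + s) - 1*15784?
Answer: 7902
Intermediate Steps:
s = 2446 (s = 8578 - 6132 = 2446)
(21240 + s) - 1*15784 = (21240 + 2446) - 1*15784 = 23686 - 15784 = 7902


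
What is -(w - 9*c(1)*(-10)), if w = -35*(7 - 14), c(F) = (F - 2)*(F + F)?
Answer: -65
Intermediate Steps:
c(F) = 2*F*(-2 + F) (c(F) = (-2 + F)*(2*F) = 2*F*(-2 + F))
w = 245 (w = -35*(-7) = 245)
-(w - 9*c(1)*(-10)) = -(245 - 9*(2*1*(-2 + 1))*(-10)) = -(245 - 9*(2*1*(-1))*(-10)) = -(245 - 9*(-2)*(-10)) = -(245 - (-18)*(-10)) = -(245 - 1*180) = -(245 - 180) = -1*65 = -65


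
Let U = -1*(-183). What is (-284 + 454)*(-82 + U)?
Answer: 17170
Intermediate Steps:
U = 183
(-284 + 454)*(-82 + U) = (-284 + 454)*(-82 + 183) = 170*101 = 17170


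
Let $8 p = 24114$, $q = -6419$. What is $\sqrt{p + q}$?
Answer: $\frac{i \sqrt{13619}}{2} \approx 58.35 i$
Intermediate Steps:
$p = \frac{12057}{4}$ ($p = \frac{1}{8} \cdot 24114 = \frac{12057}{4} \approx 3014.3$)
$\sqrt{p + q} = \sqrt{\frac{12057}{4} - 6419} = \sqrt{- \frac{13619}{4}} = \frac{i \sqrt{13619}}{2}$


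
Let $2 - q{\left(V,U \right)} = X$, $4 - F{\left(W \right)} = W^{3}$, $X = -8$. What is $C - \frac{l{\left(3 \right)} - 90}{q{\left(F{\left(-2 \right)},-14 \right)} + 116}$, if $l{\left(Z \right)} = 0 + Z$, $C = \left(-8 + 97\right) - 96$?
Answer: $- \frac{265}{42} \approx -6.3095$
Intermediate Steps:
$C = -7$ ($C = 89 - 96 = -7$)
$F{\left(W \right)} = 4 - W^{3}$
$q{\left(V,U \right)} = 10$ ($q{\left(V,U \right)} = 2 - -8 = 2 + 8 = 10$)
$l{\left(Z \right)} = Z$
$C - \frac{l{\left(3 \right)} - 90}{q{\left(F{\left(-2 \right)},-14 \right)} + 116} = -7 - \frac{3 - 90}{10 + 116} = -7 - - \frac{87}{126} = -7 - \left(-87\right) \frac{1}{126} = -7 - - \frac{29}{42} = -7 + \frac{29}{42} = - \frac{265}{42}$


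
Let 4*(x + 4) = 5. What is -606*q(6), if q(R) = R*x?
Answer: 9999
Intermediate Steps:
x = -11/4 (x = -4 + (¼)*5 = -4 + 5/4 = -11/4 ≈ -2.7500)
q(R) = -11*R/4 (q(R) = R*(-11/4) = -11*R/4)
-606*q(6) = -(-3333)*6/2 = -606*(-33/2) = 9999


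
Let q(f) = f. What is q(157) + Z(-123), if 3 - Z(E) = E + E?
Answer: 406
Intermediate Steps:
Z(E) = 3 - 2*E (Z(E) = 3 - (E + E) = 3 - 2*E)
q(157) + Z(-123) = 157 + (3 - 2*(-123)) = 157 + (3 + 246) = 157 + 249 = 406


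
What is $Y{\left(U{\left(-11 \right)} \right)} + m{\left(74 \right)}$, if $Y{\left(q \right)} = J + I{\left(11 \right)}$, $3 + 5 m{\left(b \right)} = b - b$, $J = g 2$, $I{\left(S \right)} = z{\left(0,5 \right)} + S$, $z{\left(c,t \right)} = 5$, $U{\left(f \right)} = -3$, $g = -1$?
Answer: $\frac{67}{5} \approx 13.4$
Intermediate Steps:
$I{\left(S \right)} = 5 + S$
$J = -2$ ($J = \left(-1\right) 2 = -2$)
$m{\left(b \right)} = - \frac{3}{5}$ ($m{\left(b \right)} = - \frac{3}{5} + \frac{b - b}{5} = - \frac{3}{5} + \frac{1}{5} \cdot 0 = - \frac{3}{5} + 0 = - \frac{3}{5}$)
$Y{\left(q \right)} = 14$ ($Y{\left(q \right)} = -2 + \left(5 + 11\right) = -2 + 16 = 14$)
$Y{\left(U{\left(-11 \right)} \right)} + m{\left(74 \right)} = 14 - \frac{3}{5} = \frac{67}{5}$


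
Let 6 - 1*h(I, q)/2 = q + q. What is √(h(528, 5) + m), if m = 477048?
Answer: 4*√29815 ≈ 690.68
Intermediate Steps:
h(I, q) = 12 - 4*q (h(I, q) = 12 - 2*(q + q) = 12 - 4*q)
√(h(528, 5) + m) = √((12 - 4*5) + 477048) = √((12 - 20) + 477048) = √(-8 + 477048) = √477040 = 4*√29815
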